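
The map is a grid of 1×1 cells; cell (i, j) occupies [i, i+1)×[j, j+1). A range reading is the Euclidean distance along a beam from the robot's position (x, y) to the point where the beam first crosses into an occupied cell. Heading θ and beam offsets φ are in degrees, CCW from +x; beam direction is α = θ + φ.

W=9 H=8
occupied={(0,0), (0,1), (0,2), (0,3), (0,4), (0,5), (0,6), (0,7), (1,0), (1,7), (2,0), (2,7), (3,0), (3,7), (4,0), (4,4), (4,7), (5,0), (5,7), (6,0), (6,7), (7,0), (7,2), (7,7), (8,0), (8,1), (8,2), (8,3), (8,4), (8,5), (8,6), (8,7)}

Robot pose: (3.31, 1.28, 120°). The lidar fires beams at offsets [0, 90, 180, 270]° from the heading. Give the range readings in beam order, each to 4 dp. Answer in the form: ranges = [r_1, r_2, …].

beam 1: φ=0°, α=120°
  dir = (cos 120°, sin 120°) = (-0.5000, 0.8660); from cell (3,1)
  next x-line at t=0.6200, next y-line at t=0.8314; Δt_x=2.0000, Δt_y=1.1547
    x: enter (2,1) at t=0.6200
    y: enter (2,2) at t=0.8314
    y: enter (2,3) at t=1.9861
    x: enter (1,3) at t=2.6200
    y: enter (1,4) at t=3.1408
    y: enter (1,5) at t=4.2955
    x: enter (0,5) at t=4.6200 ← occupied
  → r_1 = 4.6200
beam 2: φ=90°, α=210°
  dir = (cos 210°, sin 210°) = (-0.8660, -0.5000); from cell (3,1)
  next x-line at t=0.3580, next y-line at t=0.5600; Δt_x=1.1547, Δt_y=2.0000
    x: enter (2,1) at t=0.3580
    y: enter (2,0) at t=0.5600 ← occupied
  → r_2 = 0.5600
beam 3: φ=180°, α=300°
  dir = (cos 300°, sin 300°) = (0.5000, -0.8660); from cell (3,1)
  next x-line at t=1.3800, next y-line at t=0.3233; Δt_x=2.0000, Δt_y=1.1547
    y: enter (3,0) at t=0.3233 ← occupied
  → r_3 = 0.3233
beam 4: φ=270°, α=30°
  dir = (cos 30°, sin 30°) = (0.8660, 0.5000); from cell (3,1)
  next x-line at t=0.7967, next y-line at t=1.4400; Δt_x=1.1547, Δt_y=2.0000
    x: enter (4,1) at t=0.7967
    y: enter (4,2) at t=1.4400
    x: enter (5,2) at t=1.9514
    x: enter (6,2) at t=3.1061
    y: enter (6,3) at t=3.4400
    x: enter (7,3) at t=4.2608
    x: enter (8,3) at t=5.4155 ← occupied
  → r_4 = 5.4155

ranges = [4.6200, 0.5600, 0.3233, 5.4155]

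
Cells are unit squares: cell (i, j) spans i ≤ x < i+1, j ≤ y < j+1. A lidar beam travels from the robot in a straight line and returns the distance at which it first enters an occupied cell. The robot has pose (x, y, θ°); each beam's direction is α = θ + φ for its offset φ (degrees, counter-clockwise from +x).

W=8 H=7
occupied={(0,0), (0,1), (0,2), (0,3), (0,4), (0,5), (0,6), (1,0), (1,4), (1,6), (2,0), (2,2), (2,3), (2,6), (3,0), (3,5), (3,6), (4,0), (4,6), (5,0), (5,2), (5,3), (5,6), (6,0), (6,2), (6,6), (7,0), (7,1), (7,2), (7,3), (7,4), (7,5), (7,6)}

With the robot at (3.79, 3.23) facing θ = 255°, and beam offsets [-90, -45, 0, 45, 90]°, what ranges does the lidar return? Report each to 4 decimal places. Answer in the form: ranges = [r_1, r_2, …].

beam 1: φ=-90°, α=165°
  dir = (cos 165°, sin 165°) = (-0.9659, 0.2588); from cell (3,3)
  next x-line at t=0.8179, next y-line at t=2.9751; Δt_x=1.0353, Δt_y=3.8637
    x: enter (2,3) at t=0.8179 ← occupied
  → r_1 = 0.8179
beam 2: φ=-45°, α=210°
  dir = (cos 210°, sin 210°) = (-0.8660, -0.5000); from cell (3,3)
  next x-line at t=0.9122, next y-line at t=0.4600; Δt_x=1.1547, Δt_y=2.0000
    y: enter (3,2) at t=0.4600
    x: enter (2,2) at t=0.9122 ← occupied
  → r_2 = 0.9122
beam 3: φ=0°, α=255°
  dir = (cos 255°, sin 255°) = (-0.2588, -0.9659); from cell (3,3)
  next x-line at t=3.0523, next y-line at t=0.2381; Δt_x=3.8637, Δt_y=1.0353
    y: enter (3,2) at t=0.2381
    y: enter (3,1) at t=1.2734
    y: enter (3,0) at t=2.3087 ← occupied
  → r_3 = 2.3087
beam 4: φ=45°, α=300°
  dir = (cos 300°, sin 300°) = (0.5000, -0.8660); from cell (3,3)
  next x-line at t=0.4200, next y-line at t=0.2656; Δt_x=2.0000, Δt_y=1.1547
    y: enter (3,2) at t=0.2656
    x: enter (4,2) at t=0.4200
    y: enter (4,1) at t=1.4203
    x: enter (5,1) at t=2.4200
    y: enter (5,0) at t=2.5750 ← occupied
  → r_4 = 2.5750
beam 5: φ=90°, α=345°
  dir = (cos 345°, sin 345°) = (0.9659, -0.2588); from cell (3,3)
  next x-line at t=0.2174, next y-line at t=0.8887; Δt_x=1.0353, Δt_y=3.8637
    x: enter (4,3) at t=0.2174
    y: enter (4,2) at t=0.8887
    x: enter (5,2) at t=1.2527 ← occupied
  → r_5 = 1.2527

ranges = [0.8179, 0.9122, 2.3087, 2.5750, 1.2527]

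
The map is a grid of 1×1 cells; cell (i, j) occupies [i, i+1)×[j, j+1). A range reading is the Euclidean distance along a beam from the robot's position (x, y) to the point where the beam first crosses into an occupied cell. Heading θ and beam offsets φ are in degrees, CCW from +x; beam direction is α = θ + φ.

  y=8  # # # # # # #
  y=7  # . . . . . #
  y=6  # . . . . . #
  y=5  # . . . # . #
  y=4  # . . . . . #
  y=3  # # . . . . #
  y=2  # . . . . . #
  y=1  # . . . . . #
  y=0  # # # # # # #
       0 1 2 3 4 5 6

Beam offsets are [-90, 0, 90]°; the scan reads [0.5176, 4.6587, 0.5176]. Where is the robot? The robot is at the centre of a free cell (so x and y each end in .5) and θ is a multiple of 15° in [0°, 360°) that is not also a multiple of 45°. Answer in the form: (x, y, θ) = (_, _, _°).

(x, y, θ) = (5.5, 5.5, 255°)

Enumerate (i+0.5, j+0.5, θ) over the 33 free cells and 16 admissible headings. For each, cast all 3 beams and compare to the given ranges.
  (3.5, 3.5, 195°): beam 1 = 4.6587 ≠ 0.5176 ✗
  (3.5, 7.5, 150°): beam 1 = 0.5774 ≠ 0.5176 ✗
  (5.5, 4.5, 345°): beam 1 = 3.6235 ≠ 0.5176 ✗
  (2.5, 2.5, 150°): beam 1 = 3.0000 ≠ 0.5176 ✗
  (2.5, 2.5, 345°): beam 1 = 1.5529 ≠ 0.5176 ✗
  …
  (5.5, 5.5, 255°): r_1=0.5176, r_2=4.6587, r_3=0.5176 — all match ✓
Only this pose fits every beam.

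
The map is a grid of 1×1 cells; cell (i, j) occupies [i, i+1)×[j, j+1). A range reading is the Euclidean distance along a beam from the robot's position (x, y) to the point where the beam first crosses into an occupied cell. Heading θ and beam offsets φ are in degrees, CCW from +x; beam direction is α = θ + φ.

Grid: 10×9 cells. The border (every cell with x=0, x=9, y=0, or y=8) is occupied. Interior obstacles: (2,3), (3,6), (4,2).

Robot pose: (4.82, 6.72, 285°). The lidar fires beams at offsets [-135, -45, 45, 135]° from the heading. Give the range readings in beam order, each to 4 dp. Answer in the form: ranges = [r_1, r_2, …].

beam 1: φ=-135°, α=150°
  dir = (cos 150°, sin 150°) = (-0.8660, 0.5000); from cell (4,6)
  next x-line at t=0.9469, next y-line at t=0.5600; Δt_x=1.1547, Δt_y=2.0000
    y: enter (4,7) at t=0.5600
    x: enter (3,7) at t=0.9469
    x: enter (2,7) at t=2.1016
    y: enter (2,8) at t=2.5600 ← occupied
  → r_1 = 2.5600
beam 2: φ=-45°, α=240°
  dir = (cos 240°, sin 240°) = (-0.5000, -0.8660); from cell (4,6)
  next x-line at t=1.6400, next y-line at t=0.8314; Δt_x=2.0000, Δt_y=1.1547
    y: enter (4,5) at t=0.8314
    x: enter (3,5) at t=1.6400
    y: enter (3,4) at t=1.9861
    y: enter (3,3) at t=3.1408
    x: enter (2,3) at t=3.6400 ← occupied
  → r_2 = 3.6400
beam 3: φ=45°, α=330°
  dir = (cos 330°, sin 330°) = (0.8660, -0.5000); from cell (4,6)
  next x-line at t=0.2078, next y-line at t=1.4400; Δt_x=1.1547, Δt_y=2.0000
    x: enter (5,6) at t=0.2078
    x: enter (6,6) at t=1.3625
    y: enter (6,5) at t=1.4400
    x: enter (7,5) at t=2.5172
    y: enter (7,4) at t=3.4400
    x: enter (8,4) at t=3.6719
    x: enter (9,4) at t=4.8266 ← occupied
  → r_3 = 4.8266
beam 4: φ=135°, α=60°
  dir = (cos 60°, sin 60°) = (0.5000, 0.8660); from cell (4,6)
  next x-line at t=0.3600, next y-line at t=0.3233; Δt_x=2.0000, Δt_y=1.1547
    y: enter (4,7) at t=0.3233
    x: enter (5,7) at t=0.3600
    y: enter (5,8) at t=1.4780 ← occupied
  → r_4 = 1.4780

ranges = [2.5600, 3.6400, 4.8266, 1.4780]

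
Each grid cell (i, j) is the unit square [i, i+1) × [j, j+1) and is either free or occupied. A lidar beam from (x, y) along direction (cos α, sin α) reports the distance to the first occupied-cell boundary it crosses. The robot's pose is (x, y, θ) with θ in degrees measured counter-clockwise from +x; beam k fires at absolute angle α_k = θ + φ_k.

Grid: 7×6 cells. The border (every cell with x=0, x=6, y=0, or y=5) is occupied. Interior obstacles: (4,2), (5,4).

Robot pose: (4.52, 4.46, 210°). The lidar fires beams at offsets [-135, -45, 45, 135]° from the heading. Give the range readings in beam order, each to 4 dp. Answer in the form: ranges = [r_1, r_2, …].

beam 1: φ=-135°, α=75°
  dir = (cos 75°, sin 75°) = (0.2588, 0.9659); from cell (4,4)
  next x-line at t=1.8546, next y-line at t=0.5590; Δt_x=3.8637, Δt_y=1.0353
    y: enter (4,5) at t=0.5590 ← occupied
  → r_1 = 0.5590
beam 2: φ=-45°, α=165°
  dir = (cos 165°, sin 165°) = (-0.9659, 0.2588); from cell (4,4)
  next x-line at t=0.5383, next y-line at t=2.0864; Δt_x=1.0353, Δt_y=3.8637
    x: enter (3,4) at t=0.5383
    x: enter (2,4) at t=1.5736
    y: enter (2,5) at t=2.0864 ← occupied
  → r_2 = 2.0864
beam 3: φ=45°, α=255°
  dir = (cos 255°, sin 255°) = (-0.2588, -0.9659); from cell (4,4)
  next x-line at t=2.0091, next y-line at t=0.4762; Δt_x=3.8637, Δt_y=1.0353
    y: enter (4,3) at t=0.4762
    y: enter (4,2) at t=1.5115 ← occupied
  → r_3 = 1.5115
beam 4: φ=135°, α=345°
  dir = (cos 345°, sin 345°) = (0.9659, -0.2588); from cell (4,4)
  next x-line at t=0.4969, next y-line at t=1.7773; Δt_x=1.0353, Δt_y=3.8637
    x: enter (5,4) at t=0.4969 ← occupied
  → r_4 = 0.4969

ranges = [0.5590, 2.0864, 1.5115, 0.4969]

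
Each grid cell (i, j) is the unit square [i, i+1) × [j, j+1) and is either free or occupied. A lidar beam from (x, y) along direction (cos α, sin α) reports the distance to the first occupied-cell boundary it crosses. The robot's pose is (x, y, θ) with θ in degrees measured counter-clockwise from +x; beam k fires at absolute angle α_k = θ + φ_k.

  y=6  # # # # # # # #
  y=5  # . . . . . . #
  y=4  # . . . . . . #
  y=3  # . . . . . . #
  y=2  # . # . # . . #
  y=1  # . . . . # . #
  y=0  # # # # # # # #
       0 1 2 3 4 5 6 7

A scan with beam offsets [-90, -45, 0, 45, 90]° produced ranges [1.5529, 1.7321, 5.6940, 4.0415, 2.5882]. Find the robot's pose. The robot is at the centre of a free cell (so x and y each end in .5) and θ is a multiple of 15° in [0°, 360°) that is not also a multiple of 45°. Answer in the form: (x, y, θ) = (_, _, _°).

(x, y, θ) = (6.5, 4.5, 165°)

The pose lattice has 27·16 = 432 candidates. Test each by forward raycasting.
  (5.5, 3.5, 330°): beam 1 = 1.0000 ≠ 1.5529 ✗
  (1.5, 1.5, 285°): beam 1 = 0.5176 ≠ 1.5529 ✗
  (6.5, 4.5, 345°): beam 1 = 2.5882 ≠ 1.5529 ✗
  …
  (6.5, 4.5, 165°): r_1=1.5529, r_2=1.7321, r_3=5.6940, r_4=4.0415, r_5=2.5882 — all match ✓
Unique over the lattice → pose = (6.5, 4.5, 165°).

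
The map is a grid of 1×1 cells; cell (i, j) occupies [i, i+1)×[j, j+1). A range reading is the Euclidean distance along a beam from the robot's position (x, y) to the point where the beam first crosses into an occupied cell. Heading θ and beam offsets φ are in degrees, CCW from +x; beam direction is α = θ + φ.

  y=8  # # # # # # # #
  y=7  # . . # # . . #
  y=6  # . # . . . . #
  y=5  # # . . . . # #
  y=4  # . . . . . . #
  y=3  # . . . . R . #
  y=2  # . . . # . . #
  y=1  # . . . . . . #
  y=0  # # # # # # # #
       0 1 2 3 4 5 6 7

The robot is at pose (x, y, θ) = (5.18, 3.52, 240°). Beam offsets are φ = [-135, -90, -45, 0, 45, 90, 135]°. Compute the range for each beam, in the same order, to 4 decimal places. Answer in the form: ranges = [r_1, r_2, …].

beam 1: φ=-135°, α=105°
  direction (-0.2588, 0.9659); cell (5,3); t to first gridline: x 0.6955, y 0.4969 (then +3.8637 / +1.0353)
    (5,4) via y @ 0.4969
    (4,4) via x @ 0.6955
    (4,5) via y @ 1.5322
    (4,6) via y @ 2.5675
    (4,7) via y @ 3.6028  # hit
  → r_1 = 3.6028
beam 2: φ=-90°, α=150°
  direction (-0.8660, 0.5000); cell (5,3); t to first gridline: x 0.2078, y 0.9600 (then +1.1547 / +2.0000)
    (4,3) via x @ 0.2078
    (4,4) via y @ 0.9600
    (3,4) via x @ 1.3625
    (2,4) via x @ 2.5172
    (2,5) via y @ 2.9600
    (1,5) via x @ 3.6719  # hit
  → r_2 = 3.6719
beam 3: φ=-45°, α=195°
  direction (-0.9659, -0.2588); cell (5,3); t to first gridline: x 0.1863, y 2.0091 (then +1.0353 / +3.8637)
    (4,3) via x @ 0.1863
    (3,3) via x @ 1.2216
    (3,2) via y @ 2.0091
    (2,2) via x @ 2.2569
    (1,2) via x @ 3.2922
    (0,2) via x @ 4.3275  # hit
  → r_3 = 4.3275
beam 4: φ=0°, α=240°
  direction (-0.5000, -0.8660); cell (5,3); t to first gridline: x 0.3600, y 0.6004 (then +2.0000 / +1.1547)
    (4,3) via x @ 0.3600
    (4,2) via y @ 0.6004  # hit
  → r_4 = 0.6004
beam 5: φ=45°, α=285°
  direction (0.2588, -0.9659); cell (5,3); t to first gridline: x 3.1682, y 0.5383 (then +3.8637 / +1.0353)
    (5,2) via y @ 0.5383
    (5,1) via y @ 1.5736
    (5,0) via y @ 2.6089  # hit
  → r_5 = 2.6089
beam 6: φ=90°, α=330°
  direction (0.8660, -0.5000); cell (5,3); t to first gridline: x 0.9469, y 1.0400 (then +1.1547 / +2.0000)
    (6,3) via x @ 0.9469
    (6,2) via y @ 1.0400
    (7,2) via x @ 2.1016  # hit
  → r_6 = 2.1016
beam 7: φ=135°, α=15°
  direction (0.9659, 0.2588); cell (5,3); t to first gridline: x 0.8489, y 1.8546 (then +1.0353 / +3.8637)
    (6,3) via x @ 0.8489
    (6,4) via y @ 1.8546
    (7,4) via x @ 1.8842  # hit
  → r_7 = 1.8842

ranges = [3.6028, 3.6719, 4.3275, 0.6004, 2.6089, 2.1016, 1.8842]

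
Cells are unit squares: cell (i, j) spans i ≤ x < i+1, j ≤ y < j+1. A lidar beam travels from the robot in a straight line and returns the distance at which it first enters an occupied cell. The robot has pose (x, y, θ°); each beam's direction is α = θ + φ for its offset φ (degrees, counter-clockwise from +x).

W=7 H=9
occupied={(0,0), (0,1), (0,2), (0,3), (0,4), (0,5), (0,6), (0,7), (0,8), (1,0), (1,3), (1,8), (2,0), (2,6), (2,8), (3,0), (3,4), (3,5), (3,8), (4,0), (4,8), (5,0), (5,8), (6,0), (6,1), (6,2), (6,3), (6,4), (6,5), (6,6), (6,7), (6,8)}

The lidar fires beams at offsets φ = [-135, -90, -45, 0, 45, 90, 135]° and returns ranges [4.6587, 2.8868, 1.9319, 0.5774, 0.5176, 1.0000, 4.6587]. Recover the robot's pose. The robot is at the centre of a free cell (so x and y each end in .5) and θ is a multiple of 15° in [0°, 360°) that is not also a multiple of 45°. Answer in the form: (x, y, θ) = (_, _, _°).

Enumerate (i+0.5, j+0.5, θ) over the 31 free cells and 16 admissible headings. For each, cast all 7 beams and compare to the given ranges.
  (4.5, 6.5, 345°): beam 1 = 1.0000 ≠ 4.6587 ✗
  (4.5, 3.5, 300°): beam 1 = 3.6235 ≠ 4.6587 ✗
  (5.5, 3.5, 60°): beam 1 = 1.9319 ≠ 4.6587 ✗
  (5.5, 7.5, 345°): beam 1 = 2.8868 ≠ 4.6587 ✗
  …
  (5.5, 3.5, 330°): r_1=4.6587, r_2=2.8868, r_3=1.9319, r_4=0.5774, r_5=0.5176, r_6=1.0000, r_7=4.6587 — all match ✓
Only this pose fits every beam.

(x, y, θ) = (5.5, 3.5, 330°)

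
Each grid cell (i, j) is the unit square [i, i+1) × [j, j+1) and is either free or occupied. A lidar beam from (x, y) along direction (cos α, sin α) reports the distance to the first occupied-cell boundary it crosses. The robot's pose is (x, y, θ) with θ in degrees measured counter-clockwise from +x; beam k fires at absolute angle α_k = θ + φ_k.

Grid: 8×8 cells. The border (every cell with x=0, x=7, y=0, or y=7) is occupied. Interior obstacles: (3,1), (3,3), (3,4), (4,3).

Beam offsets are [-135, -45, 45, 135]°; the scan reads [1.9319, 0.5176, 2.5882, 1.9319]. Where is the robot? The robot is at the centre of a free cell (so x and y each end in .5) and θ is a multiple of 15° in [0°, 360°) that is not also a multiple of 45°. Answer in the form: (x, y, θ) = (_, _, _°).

Enumerate (i+0.5, j+0.5, θ) over the 32 free cells and 16 admissible headings. For each, cast all 4 beams and compare to the given ranges.
  (2.5, 3.5, 60°): beam 3 = 3.6235 ≠ 2.5882 ✗
  (3.5, 6.5, 30°): beam 1 = 1.5529 ≠ 1.9319 ✗
  (2.5, 5.5, 120°): beam 1 = 4.6587 ≠ 1.9319 ✗
  (6.5, 4.5, 15°): beam 1 = 4.0415 ≠ 1.9319 ✗
  …
  (6.5, 4.5, 60°): r_1=1.9319, r_2=0.5176, r_3=2.5882, r_4=1.9319 — all match ✓
No second candidate reproduces the full scan.

(x, y, θ) = (6.5, 4.5, 60°)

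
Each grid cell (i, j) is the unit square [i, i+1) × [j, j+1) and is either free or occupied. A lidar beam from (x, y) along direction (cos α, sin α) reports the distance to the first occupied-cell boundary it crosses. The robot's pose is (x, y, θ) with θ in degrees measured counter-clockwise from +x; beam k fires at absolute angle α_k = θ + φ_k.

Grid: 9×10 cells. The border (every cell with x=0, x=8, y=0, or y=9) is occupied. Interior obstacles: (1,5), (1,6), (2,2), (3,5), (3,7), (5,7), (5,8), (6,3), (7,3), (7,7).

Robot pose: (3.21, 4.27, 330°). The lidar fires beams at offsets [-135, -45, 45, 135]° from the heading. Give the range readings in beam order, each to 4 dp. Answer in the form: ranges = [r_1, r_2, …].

beam 1: φ=-135°, α=195°
  cosα=-0.9659 sinα=-0.2588 | (3,4) | tMaxX 0.2174 tMaxY 1.0432 | tΔX 1.0353 tΔY 3.8637
    t=0.2174 [x] (2,4)
    t=1.0432 [y] (2,3)
    t=1.2527 [x] (1,3)
    t=2.2880 [x] (0,3) — stop
  → r_1 = 2.2880
beam 2: φ=-45°, α=285°
  cosα=0.2588 sinα=-0.9659 | (3,4) | tMaxX 3.0523 tMaxY 0.2795 | tΔX 3.8637 tΔY 1.0353
    t=0.2795 [y] (3,3)
    t=1.3148 [y] (3,2)
    t=2.3501 [y] (3,1)
    t=3.0523 [x] (4,1)
    t=3.3854 [y] (4,0) — stop
  → r_2 = 3.3854
beam 3: φ=45°, α=15°
  cosα=0.9659 sinα=0.2588 | (3,4) | tMaxX 0.8179 tMaxY 2.8205 | tΔX 1.0353 tΔY 3.8637
    t=0.8179 [x] (4,4)
    t=1.8531 [x] (5,4)
    t=2.8205 [y] (5,5)
    t=2.8884 [x] (6,5)
    t=3.9237 [x] (7,5)
    t=4.9590 [x] (8,5) — stop
  → r_3 = 4.9590
beam 4: φ=135°, α=105°
  cosα=-0.2588 sinα=0.9659 | (3,4) | tMaxX 0.8114 tMaxY 0.7558 | tΔX 3.8637 tΔY 1.0353
    t=0.7558 [y] (3,5) — stop
  → r_4 = 0.7558

ranges = [2.2880, 3.3854, 4.9590, 0.7558]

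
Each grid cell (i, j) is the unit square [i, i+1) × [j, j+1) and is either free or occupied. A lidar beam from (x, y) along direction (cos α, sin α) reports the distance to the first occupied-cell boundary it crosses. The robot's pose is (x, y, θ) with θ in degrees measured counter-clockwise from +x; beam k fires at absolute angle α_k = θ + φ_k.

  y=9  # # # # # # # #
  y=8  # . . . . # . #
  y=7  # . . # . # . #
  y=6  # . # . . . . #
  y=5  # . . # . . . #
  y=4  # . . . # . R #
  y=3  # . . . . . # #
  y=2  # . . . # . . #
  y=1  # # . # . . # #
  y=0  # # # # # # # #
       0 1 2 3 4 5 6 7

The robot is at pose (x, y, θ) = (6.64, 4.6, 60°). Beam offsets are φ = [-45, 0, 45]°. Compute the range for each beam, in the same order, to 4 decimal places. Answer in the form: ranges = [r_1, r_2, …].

ranges = [0.3727, 0.7200, 2.4847]

beam 1: φ=-45°, α=15°
  direction (0.9659, 0.2588); cell (6,4); t to first gridline: x 0.3727, y 1.5455 (then +1.0353 / +3.8637)
    (7,4) via x @ 0.3727  # hit
  → r_1 = 0.3727
beam 2: φ=0°, α=60°
  direction (0.5000, 0.8660); cell (6,4); t to first gridline: x 0.7200, y 0.4619 (then +2.0000 / +1.1547)
    (6,5) via y @ 0.4619
    (7,5) via x @ 0.7200  # hit
  → r_2 = 0.7200
beam 3: φ=45°, α=105°
  direction (-0.2588, 0.9659); cell (6,4); t to first gridline: x 2.4728, y 0.4141 (then +3.8637 / +1.0353)
    (6,5) via y @ 0.4141
    (6,6) via y @ 1.4494
    (5,6) via x @ 2.4728
    (5,7) via y @ 2.4847  # hit
  → r_3 = 2.4847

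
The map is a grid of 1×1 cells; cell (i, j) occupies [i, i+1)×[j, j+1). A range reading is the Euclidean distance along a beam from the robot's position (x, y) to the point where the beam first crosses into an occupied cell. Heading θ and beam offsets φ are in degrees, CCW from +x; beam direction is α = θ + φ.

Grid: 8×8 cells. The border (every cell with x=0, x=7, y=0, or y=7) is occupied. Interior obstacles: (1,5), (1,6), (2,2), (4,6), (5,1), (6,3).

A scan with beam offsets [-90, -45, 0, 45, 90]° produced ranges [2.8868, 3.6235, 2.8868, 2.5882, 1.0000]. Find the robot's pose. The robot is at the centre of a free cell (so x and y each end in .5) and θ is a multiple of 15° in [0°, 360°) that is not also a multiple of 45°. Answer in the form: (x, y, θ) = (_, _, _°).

(x, y, θ) = (3.5, 3.5, 150°)

Candidates: 30 free-cell centres × 16 headings = 480 poses. Raycast each; keep the one whose scan matches to 4 dp.
  (3.5, 6.5, 195°): beam 1 = 0.5176 ≠ 2.8868 ✗
  (3.5, 6.5, 330°): beam 1 = 5.0000 ≠ 2.8868 ✗
  (4.5, 2.5, 330°): beam 1 = 1.7321 ≠ 2.8868 ✗
  (1.5, 1.5, 150°): beam 1 = 1.0000 ≠ 2.8868 ✗
  (4.5, 1.5, 15°): beam 1 = 0.5176 ≠ 2.8868 ✗
  …
  (3.5, 3.5, 150°): r_1=2.8868, r_2=3.6235, r_3=2.8868, r_4=2.5882, r_5=1.0000 — all match ✓
Unique over the lattice → pose = (3.5, 3.5, 150°).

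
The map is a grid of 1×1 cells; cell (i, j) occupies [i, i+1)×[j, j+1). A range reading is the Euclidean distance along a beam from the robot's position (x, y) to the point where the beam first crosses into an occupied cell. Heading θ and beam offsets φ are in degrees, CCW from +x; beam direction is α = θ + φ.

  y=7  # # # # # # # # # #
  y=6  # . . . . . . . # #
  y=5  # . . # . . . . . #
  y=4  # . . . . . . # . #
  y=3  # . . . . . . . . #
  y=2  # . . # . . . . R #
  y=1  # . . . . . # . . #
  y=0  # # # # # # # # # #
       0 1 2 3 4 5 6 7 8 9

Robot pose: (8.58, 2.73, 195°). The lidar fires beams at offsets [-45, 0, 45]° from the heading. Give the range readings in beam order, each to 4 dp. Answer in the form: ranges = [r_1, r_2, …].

beam 1: φ=-45°, α=150°
  dir = (cos 150°, sin 150°) = (-0.8660, 0.5000); from cell (8,2)
  next x-line at t=0.6697, next y-line at t=0.5400; Δt_x=1.1547, Δt_y=2.0000
    y: enter (8,3) at t=0.5400
    x: enter (7,3) at t=0.6697
    x: enter (6,3) at t=1.8244
    y: enter (6,4) at t=2.5400
    x: enter (5,4) at t=2.9791
    x: enter (4,4) at t=4.1338
    y: enter (4,5) at t=4.5400
    x: enter (3,5) at t=5.2885 ← occupied
  → r_1 = 5.2885
beam 2: φ=0°, α=195°
  dir = (cos 195°, sin 195°) = (-0.9659, -0.2588); from cell (8,2)
  next x-line at t=0.6005, next y-line at t=2.8205; Δt_x=1.0353, Δt_y=3.8637
    x: enter (7,2) at t=0.6005
    x: enter (6,2) at t=1.6357
    x: enter (5,2) at t=2.6710
    y: enter (5,1) at t=2.8205
    x: enter (4,1) at t=3.7063
    x: enter (3,1) at t=4.7416
    x: enter (2,1) at t=5.7768
    y: enter (2,0) at t=6.6842 ← occupied
  → r_2 = 6.6842
beam 3: φ=45°, α=240°
  dir = (cos 240°, sin 240°) = (-0.5000, -0.8660); from cell (8,2)
  next x-line at t=1.1600, next y-line at t=0.8429; Δt_x=2.0000, Δt_y=1.1547
    y: enter (8,1) at t=0.8429
    x: enter (7,1) at t=1.1600
    y: enter (7,0) at t=1.9976 ← occupied
  → r_3 = 1.9976

ranges = [5.2885, 6.6842, 1.9976]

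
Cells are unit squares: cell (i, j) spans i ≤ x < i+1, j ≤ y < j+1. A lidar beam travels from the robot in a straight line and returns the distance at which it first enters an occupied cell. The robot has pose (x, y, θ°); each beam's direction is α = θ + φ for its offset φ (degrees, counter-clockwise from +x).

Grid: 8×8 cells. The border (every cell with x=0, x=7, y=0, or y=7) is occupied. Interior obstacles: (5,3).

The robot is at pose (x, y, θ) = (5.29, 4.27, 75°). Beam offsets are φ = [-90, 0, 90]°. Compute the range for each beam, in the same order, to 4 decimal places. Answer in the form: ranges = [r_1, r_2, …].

beam 1: φ=-90°, α=345°
  dir = (cos 345°, sin 345°) = (0.9659, -0.2588); from cell (5,4)
  next x-line at t=0.7350, next y-line at t=1.0432; Δt_x=1.0353, Δt_y=3.8637
    x: enter (6,4) at t=0.7350
    y: enter (6,3) at t=1.0432
    x: enter (7,3) at t=1.7703 ← occupied
  → r_1 = 1.7703
beam 2: φ=0°, α=75°
  dir = (cos 75°, sin 75°) = (0.2588, 0.9659); from cell (5,4)
  next x-line at t=2.7432, next y-line at t=0.7558; Δt_x=3.8637, Δt_y=1.0353
    y: enter (5,5) at t=0.7558
    y: enter (5,6) at t=1.7910
    x: enter (6,6) at t=2.7432
    y: enter (6,7) at t=2.8263 ← occupied
  → r_2 = 2.8263
beam 3: φ=90°, α=165°
  dir = (cos 165°, sin 165°) = (-0.9659, 0.2588); from cell (5,4)
  next x-line at t=0.3002, next y-line at t=2.8205; Δt_x=1.0353, Δt_y=3.8637
    x: enter (4,4) at t=0.3002
    x: enter (3,4) at t=1.3355
    x: enter (2,4) at t=2.3708
    y: enter (2,5) at t=2.8205
    x: enter (1,5) at t=3.4061
    x: enter (0,5) at t=4.4413 ← occupied
  → r_3 = 4.4413

ranges = [1.7703, 2.8263, 4.4413]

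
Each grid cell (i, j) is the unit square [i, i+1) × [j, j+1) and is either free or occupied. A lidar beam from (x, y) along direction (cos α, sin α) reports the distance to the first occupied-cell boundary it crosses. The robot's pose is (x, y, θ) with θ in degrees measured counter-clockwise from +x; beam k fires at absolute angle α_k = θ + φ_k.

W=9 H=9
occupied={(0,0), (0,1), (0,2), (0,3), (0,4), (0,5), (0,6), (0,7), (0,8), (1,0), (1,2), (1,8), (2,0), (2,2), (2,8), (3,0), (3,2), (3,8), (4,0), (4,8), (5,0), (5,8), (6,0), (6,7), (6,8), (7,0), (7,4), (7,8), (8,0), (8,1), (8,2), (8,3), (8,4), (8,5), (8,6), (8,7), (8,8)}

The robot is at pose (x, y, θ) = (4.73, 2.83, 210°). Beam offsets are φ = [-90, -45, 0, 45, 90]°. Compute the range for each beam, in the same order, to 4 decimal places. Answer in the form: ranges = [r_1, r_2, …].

ranges = [5.9698, 3.8616, 0.8429, 1.8946, 2.1131]

beam 1: φ=-90°, α=120°
  dir = (cos 120°, sin 120°) = (-0.5000, 0.8660); from cell (4,2)
  next x-line at t=1.4600, next y-line at t=0.1963; Δt_x=2.0000, Δt_y=1.1547
    y: enter (4,3) at t=0.1963
    y: enter (4,4) at t=1.3510
    x: enter (3,4) at t=1.4600
    y: enter (3,5) at t=2.5057
    x: enter (2,5) at t=3.4600
    y: enter (2,6) at t=3.6604
    y: enter (2,7) at t=4.8151
    x: enter (1,7) at t=5.4600
    y: enter (1,8) at t=5.9698 ← occupied
  → r_1 = 5.9698
beam 2: φ=-45°, α=165°
  dir = (cos 165°, sin 165°) = (-0.9659, 0.2588); from cell (4,2)
  next x-line at t=0.7558, next y-line at t=0.6568; Δt_x=1.0353, Δt_y=3.8637
    y: enter (4,3) at t=0.6568
    x: enter (3,3) at t=0.7558
    x: enter (2,3) at t=1.7910
    x: enter (1,3) at t=2.8263
    x: enter (0,3) at t=3.8616 ← occupied
  → r_2 = 3.8616
beam 3: φ=0°, α=210°
  dir = (cos 210°, sin 210°) = (-0.8660, -0.5000); from cell (4,2)
  next x-line at t=0.8429, next y-line at t=1.6600; Δt_x=1.1547, Δt_y=2.0000
    x: enter (3,2) at t=0.8429 ← occupied
  → r_3 = 0.8429
beam 4: φ=45°, α=255°
  dir = (cos 255°, sin 255°) = (-0.2588, -0.9659); from cell (4,2)
  next x-line at t=2.8205, next y-line at t=0.8593; Δt_x=3.8637, Δt_y=1.0353
    y: enter (4,1) at t=0.8593
    y: enter (4,0) at t=1.8946 ← occupied
  → r_4 = 1.8946
beam 5: φ=90°, α=300°
  dir = (cos 300°, sin 300°) = (0.5000, -0.8660); from cell (4,2)
  next x-line at t=0.5400, next y-line at t=0.9584; Δt_x=2.0000, Δt_y=1.1547
    x: enter (5,2) at t=0.5400
    y: enter (5,1) at t=0.9584
    y: enter (5,0) at t=2.1131 ← occupied
  → r_5 = 2.1131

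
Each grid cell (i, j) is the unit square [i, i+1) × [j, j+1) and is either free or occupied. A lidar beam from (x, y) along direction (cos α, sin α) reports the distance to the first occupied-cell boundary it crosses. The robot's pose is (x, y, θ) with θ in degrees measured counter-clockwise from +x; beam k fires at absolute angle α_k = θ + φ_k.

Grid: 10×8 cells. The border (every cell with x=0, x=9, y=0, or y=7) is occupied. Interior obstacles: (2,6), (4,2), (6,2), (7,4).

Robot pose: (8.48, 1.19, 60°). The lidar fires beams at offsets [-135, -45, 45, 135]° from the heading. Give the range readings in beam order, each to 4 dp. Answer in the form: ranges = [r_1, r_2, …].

beam 1: φ=-135°, α=285°
  d=(0.2588,-0.9659)  start (8,1)  tX=2.0091 tY=0.1967  stride 1/|dx|=3.8637 1/|dy|=1.0353
    cross y-line → (8,0), t=0.1967 (wall)
  → r_1 = 0.1967
beam 2: φ=-45°, α=15°
  d=(0.9659,0.2588)  start (8,1)  tX=0.5383 tY=3.1296  stride 1/|dx|=1.0353 1/|dy|=3.8637
    cross x-line → (9,1), t=0.5383 (wall)
  → r_2 = 0.5383
beam 3: φ=45°, α=105°
  d=(-0.2588,0.9659)  start (8,1)  tX=1.8546 tY=0.8386  stride 1/|dx|=3.8637 1/|dy|=1.0353
    cross y-line → (8,2), t=0.8386
    cross x-line → (7,2), t=1.8546
    cross y-line → (7,3), t=1.8738
    cross y-line → (7,4), t=2.9091 (wall)
  → r_3 = 2.9091
beam 4: φ=135°, α=195°
  d=(-0.9659,-0.2588)  start (8,1)  tX=0.4969 tY=0.7341  stride 1/|dx|=1.0353 1/|dy|=3.8637
    cross x-line → (7,1), t=0.4969
    cross y-line → (7,0), t=0.7341 (wall)
  → r_4 = 0.7341

ranges = [0.1967, 0.5383, 2.9091, 0.7341]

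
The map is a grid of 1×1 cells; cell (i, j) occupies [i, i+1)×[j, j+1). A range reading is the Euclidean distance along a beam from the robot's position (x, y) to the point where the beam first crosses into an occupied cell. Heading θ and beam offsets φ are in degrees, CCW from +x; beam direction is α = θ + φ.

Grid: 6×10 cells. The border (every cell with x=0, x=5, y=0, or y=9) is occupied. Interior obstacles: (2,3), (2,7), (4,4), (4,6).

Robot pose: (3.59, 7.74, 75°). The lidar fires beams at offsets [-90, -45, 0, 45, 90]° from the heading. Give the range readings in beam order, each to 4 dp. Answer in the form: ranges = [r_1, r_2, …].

beam 1: φ=-90°, α=345°
  cosα=0.9659 sinα=-0.2588 | (3,7) | tMaxX 0.4245 tMaxY 2.8591 | tΔX 1.0353 tΔY 3.8637
    t=0.4245 [x] (4,7)
    t=1.4597 [x] (5,7) — stop
  → r_1 = 1.4597
beam 2: φ=-45°, α=30°
  cosα=0.8660 sinα=0.5000 | (3,7) | tMaxX 0.4734 tMaxY 0.5200 | tΔX 1.1547 tΔY 2.0000
    t=0.4734 [x] (4,7)
    t=0.5200 [y] (4,8)
    t=1.6281 [x] (5,8) — stop
  → r_2 = 1.6281
beam 3: φ=0°, α=75°
  cosα=0.2588 sinα=0.9659 | (3,7) | tMaxX 1.5841 tMaxY 0.2692 | tΔX 3.8637 tΔY 1.0353
    t=0.2692 [y] (3,8)
    t=1.3044 [y] (3,9) — stop
  → r_3 = 1.3044
beam 4: φ=45°, α=120°
  cosα=-0.5000 sinα=0.8660 | (3,7) | tMaxX 1.1800 tMaxY 0.3002 | tΔX 2.0000 tΔY 1.1547
    t=0.3002 [y] (3,8)
    t=1.1800 [x] (2,8)
    t=1.4549 [y] (2,9) — stop
  → r_4 = 1.4549
beam 5: φ=90°, α=165°
  cosα=-0.9659 sinα=0.2588 | (3,7) | tMaxX 0.6108 tMaxY 1.0046 | tΔX 1.0353 tΔY 3.8637
    t=0.6108 [x] (2,7) — stop
  → r_5 = 0.6108

ranges = [1.4597, 1.6281, 1.3044, 1.4549, 0.6108]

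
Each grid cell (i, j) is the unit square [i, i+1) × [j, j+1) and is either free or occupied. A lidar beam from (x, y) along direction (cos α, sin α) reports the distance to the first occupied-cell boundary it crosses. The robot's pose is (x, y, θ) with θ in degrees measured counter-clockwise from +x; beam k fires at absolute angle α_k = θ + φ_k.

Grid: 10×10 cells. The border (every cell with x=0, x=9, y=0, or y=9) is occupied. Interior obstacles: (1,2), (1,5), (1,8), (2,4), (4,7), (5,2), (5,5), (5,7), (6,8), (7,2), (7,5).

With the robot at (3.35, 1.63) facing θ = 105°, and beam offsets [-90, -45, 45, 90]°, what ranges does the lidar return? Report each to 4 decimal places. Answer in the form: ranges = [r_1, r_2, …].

beam 1: φ=-90°, α=15°
  d=(0.9659,0.2588)  start (3,1)  tX=0.6729 tY=1.4296  stride 1/|dx|=1.0353 1/|dy|=3.8637
    cross x-line → (4,1), t=0.6729
    cross y-line → (4,2), t=1.4296
    cross x-line → (5,2), t=1.7082 (wall)
  → r_1 = 1.7082
beam 2: φ=-45°, α=60°
  d=(0.5000,0.8660)  start (3,1)  tX=1.3000 tY=0.4272  stride 1/|dx|=2.0000 1/|dy|=1.1547
    cross y-line → (3,2), t=0.4272
    cross x-line → (4,2), t=1.3000
    cross y-line → (4,3), t=1.5819
    cross y-line → (4,4), t=2.7366
    cross x-line → (5,4), t=3.3000
    cross y-line → (5,5), t=3.8913 (wall)
  → r_2 = 3.8913
beam 3: φ=45°, α=150°
  d=(-0.8660,0.5000)  start (3,1)  tX=0.4041 tY=0.7400  stride 1/|dx|=1.1547 1/|dy|=2.0000
    cross x-line → (2,1), t=0.4041
    cross y-line → (2,2), t=0.7400
    cross x-line → (1,2), t=1.5588 (wall)
  → r_3 = 1.5588
beam 4: φ=90°, α=195°
  d=(-0.9659,-0.2588)  start (3,1)  tX=0.3623 tY=2.4341  stride 1/|dx|=1.0353 1/|dy|=3.8637
    cross x-line → (2,1), t=0.3623
    cross x-line → (1,1), t=1.3976
    cross x-line → (0,1), t=2.4329 (wall)
  → r_4 = 2.4329

ranges = [1.7082, 3.8913, 1.5588, 2.4329]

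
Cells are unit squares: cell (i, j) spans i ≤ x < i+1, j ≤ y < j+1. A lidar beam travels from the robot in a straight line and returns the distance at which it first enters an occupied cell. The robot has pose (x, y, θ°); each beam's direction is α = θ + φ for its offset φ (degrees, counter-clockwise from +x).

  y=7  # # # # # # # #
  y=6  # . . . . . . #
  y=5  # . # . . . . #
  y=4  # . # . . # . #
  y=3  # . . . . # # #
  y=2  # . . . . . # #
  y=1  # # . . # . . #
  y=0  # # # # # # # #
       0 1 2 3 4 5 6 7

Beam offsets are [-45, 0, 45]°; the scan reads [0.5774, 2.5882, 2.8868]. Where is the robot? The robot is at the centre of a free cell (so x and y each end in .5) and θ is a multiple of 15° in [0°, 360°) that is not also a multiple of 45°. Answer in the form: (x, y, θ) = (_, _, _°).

(x, y, θ) = (4.5, 4.5, 75°)

The pose lattice has 28·16 = 448 candidates. Test each by forward raycasting.
  (1.5, 6.5, 255°): beam 2 = 1.9319 ≠ 2.5882 ✗
  (1.5, 4.5, 210°): beam 1 = 0.5176 ≠ 0.5774 ✗
  (2.5, 2.5, 195°): beam 1 = 1.7321 ≠ 0.5774 ✗
  (4.5, 3.5, 60°): beam 1 = 0.5176 ≠ 0.5774 ✗
  …
  (4.5, 4.5, 75°): r_1=0.5774, r_2=2.5882, r_3=2.8868 — all match ✓
Unique over the lattice → pose = (4.5, 4.5, 75°).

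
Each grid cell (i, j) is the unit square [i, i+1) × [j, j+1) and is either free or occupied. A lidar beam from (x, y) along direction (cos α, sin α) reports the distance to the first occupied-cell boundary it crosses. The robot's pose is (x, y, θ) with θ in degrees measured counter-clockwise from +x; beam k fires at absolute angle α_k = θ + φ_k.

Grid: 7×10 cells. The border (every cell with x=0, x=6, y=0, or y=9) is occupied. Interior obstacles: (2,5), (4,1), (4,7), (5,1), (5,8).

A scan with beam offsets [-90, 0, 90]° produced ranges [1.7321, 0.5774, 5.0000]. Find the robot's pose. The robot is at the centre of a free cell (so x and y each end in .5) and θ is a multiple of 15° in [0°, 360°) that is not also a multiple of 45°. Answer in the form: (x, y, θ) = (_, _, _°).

Candidates: 35 free-cell centres × 16 headings = 560 poses. Raycast each; keep the one whose scan matches to 4 dp.
  (3.5, 4.5, 210°): beam 1 = 1.0000 ≠ 1.7321 ✗
  (3.5, 3.5, 75°): beam 1 = 2.5882 ≠ 1.7321 ✗
  (1.5, 6.5, 345°): beam 1 = 1.9319 ≠ 1.7321 ✗
  …
  (3.5, 5.5, 150°): r_1=1.7321, r_2=0.5774, r_3=5.0000 — all match ✓
No second candidate reproduces the full scan.

(x, y, θ) = (3.5, 5.5, 150°)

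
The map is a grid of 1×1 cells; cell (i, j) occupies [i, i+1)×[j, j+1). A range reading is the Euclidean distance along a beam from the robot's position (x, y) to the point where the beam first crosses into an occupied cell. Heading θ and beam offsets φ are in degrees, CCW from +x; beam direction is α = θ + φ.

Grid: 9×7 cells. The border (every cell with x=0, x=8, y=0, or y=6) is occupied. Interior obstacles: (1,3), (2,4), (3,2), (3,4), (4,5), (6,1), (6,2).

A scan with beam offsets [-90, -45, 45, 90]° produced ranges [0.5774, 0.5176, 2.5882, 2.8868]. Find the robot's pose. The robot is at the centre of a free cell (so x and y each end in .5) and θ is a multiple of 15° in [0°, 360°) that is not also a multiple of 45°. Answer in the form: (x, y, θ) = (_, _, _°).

Candidates: 28 free-cell centres × 16 headings = 448 poses. Raycast each; keep the one whose scan matches to 4 dp.
  (4.5, 1.5, 15°): beam 1 = 0.5176 ≠ 0.5774 ✗
  (3.5, 1.5, 105°): beam 1 = 2.5882 ≠ 0.5774 ✗
  (2.5, 5.5, 240°): beam 1 = 1.0000 ≠ 0.5774 ✗
  (7.5, 4.5, 165°): beam 1 = 1.5529 ≠ 0.5774 ✗
  …
  (5.5, 5.5, 240°): r_1=0.5774, r_2=0.5176, r_3=2.5882, r_4=2.8868 — all match ✓
Unique over the lattice → pose = (5.5, 5.5, 240°).

(x, y, θ) = (5.5, 5.5, 240°)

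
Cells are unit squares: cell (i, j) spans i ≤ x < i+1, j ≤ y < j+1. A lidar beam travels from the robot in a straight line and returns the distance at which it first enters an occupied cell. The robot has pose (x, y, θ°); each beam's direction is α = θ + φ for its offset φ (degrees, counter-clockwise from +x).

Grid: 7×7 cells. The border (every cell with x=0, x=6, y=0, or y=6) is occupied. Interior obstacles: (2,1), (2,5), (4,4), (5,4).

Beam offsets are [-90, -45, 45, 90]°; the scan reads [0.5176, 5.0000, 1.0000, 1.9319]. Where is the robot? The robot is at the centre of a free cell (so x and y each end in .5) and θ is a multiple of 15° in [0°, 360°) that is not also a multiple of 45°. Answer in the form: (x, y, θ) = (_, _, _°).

(x, y, θ) = (3.5, 5.5, 285°)

Candidates: 21 free-cell centres × 16 headings = 336 poses. Raycast each; keep the one whose scan matches to 4 dp.
  (4.5, 2.5, 75°): beam 1 = 1.5529 ≠ 0.5176 ✗
  (5.5, 5.5, 240°): beam 1 = 1.0000 ≠ 0.5176 ✗
  (3.5, 5.5, 120°): beam 1 = 1.0000 ≠ 0.5176 ✗
  (5.5, 5.5, 300°): beam 1 = 1.0000 ≠ 0.5176 ✗
  (3.5, 3.5, 195°): beam 1 = 1.9319 ≠ 0.5176 ✗
  …
  (3.5, 5.5, 285°): r_1=0.5176, r_2=5.0000, r_3=1.0000, r_4=1.9319 — all match ✓
Only this pose fits every beam.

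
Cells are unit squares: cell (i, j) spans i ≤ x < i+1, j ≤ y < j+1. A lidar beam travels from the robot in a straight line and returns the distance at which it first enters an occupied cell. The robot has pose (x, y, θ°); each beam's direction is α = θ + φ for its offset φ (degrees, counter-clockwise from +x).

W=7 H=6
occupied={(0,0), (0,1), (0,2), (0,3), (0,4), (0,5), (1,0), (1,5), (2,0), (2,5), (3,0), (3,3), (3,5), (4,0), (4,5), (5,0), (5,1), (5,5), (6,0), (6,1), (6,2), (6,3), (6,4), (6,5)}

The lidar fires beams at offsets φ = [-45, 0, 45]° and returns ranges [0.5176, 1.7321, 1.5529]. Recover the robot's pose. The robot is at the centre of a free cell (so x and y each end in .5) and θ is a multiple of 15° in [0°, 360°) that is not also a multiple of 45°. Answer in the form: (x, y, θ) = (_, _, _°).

(x, y, θ) = (2.5, 3.5, 60°)

The pose lattice has 18·16 = 288 candidates. Test each by forward raycasting.
  (1.5, 2.5, 240°): beam 2 = 1.0000 ≠ 1.7321 ✗
  (1.5, 2.5, 120°): beam 1 = 2.5882 ≠ 0.5176 ✗
  (4.5, 3.5, 330°): beam 1 = 1.9319 ≠ 0.5176 ✗
  (2.5, 1.5, 330°): beam 2 = 1.0000 ≠ 1.7321 ✗
  (2.5, 1.5, 345°): beam 1 = 0.5774 ≠ 0.5176 ✗
  …
  (2.5, 3.5, 60°): r_1=0.5176, r_2=1.7321, r_3=1.5529 — all match ✓
Only this pose fits every beam.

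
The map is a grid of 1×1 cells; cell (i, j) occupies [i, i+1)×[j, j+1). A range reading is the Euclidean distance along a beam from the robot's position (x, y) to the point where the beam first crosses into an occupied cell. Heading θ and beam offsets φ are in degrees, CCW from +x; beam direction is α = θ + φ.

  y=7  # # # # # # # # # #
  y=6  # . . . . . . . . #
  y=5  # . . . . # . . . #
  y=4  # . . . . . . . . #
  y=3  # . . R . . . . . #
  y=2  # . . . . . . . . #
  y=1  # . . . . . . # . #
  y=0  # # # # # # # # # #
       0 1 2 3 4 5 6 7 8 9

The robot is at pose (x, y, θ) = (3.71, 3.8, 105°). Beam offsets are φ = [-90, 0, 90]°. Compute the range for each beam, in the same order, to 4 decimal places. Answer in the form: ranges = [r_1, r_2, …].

beam 1: φ=-90°, α=15°
  dir = (cos 15°, sin 15°) = (0.9659, 0.2588); from cell (3,3)
  next x-line at t=0.3002, next y-line at t=0.7727; Δt_x=1.0353, Δt_y=3.8637
    x: enter (4,3) at t=0.3002
    y: enter (4,4) at t=0.7727
    x: enter (5,4) at t=1.3355
    x: enter (6,4) at t=2.3708
    x: enter (7,4) at t=3.4061
    x: enter (8,4) at t=4.4413
    y: enter (8,5) at t=4.6364
    x: enter (9,5) at t=5.4766 ← occupied
  → r_1 = 5.4766
beam 2: φ=0°, α=105°
  dir = (cos 105°, sin 105°) = (-0.2588, 0.9659); from cell (3,3)
  next x-line at t=2.7432, next y-line at t=0.2071; Δt_x=3.8637, Δt_y=1.0353
    y: enter (3,4) at t=0.2071
    y: enter (3,5) at t=1.2423
    y: enter (3,6) at t=2.2776
    x: enter (2,6) at t=2.7432
    y: enter (2,7) at t=3.3129 ← occupied
  → r_2 = 3.3129
beam 3: φ=90°, α=195°
  dir = (cos 195°, sin 195°) = (-0.9659, -0.2588); from cell (3,3)
  next x-line at t=0.7350, next y-line at t=3.0910; Δt_x=1.0353, Δt_y=3.8637
    x: enter (2,3) at t=0.7350
    x: enter (1,3) at t=1.7703
    x: enter (0,3) at t=2.8056 ← occupied
  → r_3 = 2.8056

ranges = [5.4766, 3.3129, 2.8056]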